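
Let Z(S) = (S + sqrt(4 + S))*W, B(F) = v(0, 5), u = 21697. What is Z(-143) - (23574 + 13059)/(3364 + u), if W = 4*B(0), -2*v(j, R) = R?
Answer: 35800597/25061 - 10*I*sqrt(139) ≈ 1428.5 - 117.9*I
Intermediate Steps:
v(j, R) = -R/2
B(F) = -5/2 (B(F) = -1/2*5 = -5/2)
W = -10 (W = 4*(-5/2) = -10)
Z(S) = -10*S - 10*sqrt(4 + S) (Z(S) = (S + sqrt(4 + S))*(-10) = -10*S - 10*sqrt(4 + S))
Z(-143) - (23574 + 13059)/(3364 + u) = (-10*(-143) - 10*sqrt(4 - 143)) - (23574 + 13059)/(3364 + 21697) = (1430 - 10*I*sqrt(139)) - 36633/25061 = 35800597/25061 - 10*I*sqrt(139)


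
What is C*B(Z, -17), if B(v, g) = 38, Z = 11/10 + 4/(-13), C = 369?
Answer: 14022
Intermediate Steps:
Z = 103/130 (Z = 11*(⅒) + 4*(-1/13) = 11/10 - 4/13 = 103/130 ≈ 0.79231)
C*B(Z, -17) = 369*38 = 14022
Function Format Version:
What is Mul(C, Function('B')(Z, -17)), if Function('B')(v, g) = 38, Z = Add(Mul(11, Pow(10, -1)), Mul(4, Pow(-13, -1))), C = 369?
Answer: 14022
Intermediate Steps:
Z = Rational(103, 130) (Z = Add(Mul(11, Rational(1, 10)), Mul(4, Rational(-1, 13))) = Add(Rational(11, 10), Rational(-4, 13)) = Rational(103, 130) ≈ 0.79231)
Mul(C, Function('B')(Z, -17)) = Mul(369, 38) = 14022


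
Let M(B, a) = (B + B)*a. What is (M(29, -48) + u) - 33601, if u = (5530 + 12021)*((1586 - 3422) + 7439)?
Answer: 98301868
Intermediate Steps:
M(B, a) = 2*B*a (M(B, a) = (2*B)*a = 2*B*a)
u = 98338253 (u = 17551*(-1836 + 7439) = 17551*5603 = 98338253)
(M(29, -48) + u) - 33601 = (2*29*(-48) + 98338253) - 33601 = (-2784 + 98338253) - 33601 = 98335469 - 33601 = 98301868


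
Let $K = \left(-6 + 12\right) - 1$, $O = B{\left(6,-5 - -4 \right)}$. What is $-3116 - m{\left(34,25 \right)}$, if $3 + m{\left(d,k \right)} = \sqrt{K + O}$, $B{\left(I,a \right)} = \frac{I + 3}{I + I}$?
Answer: $-3113 - \frac{\sqrt{23}}{2} \approx -3115.4$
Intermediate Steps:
$B{\left(I,a \right)} = \frac{3 + I}{2 I}$
$O = \frac{3}{4}$ ($O = \frac{3 + 6}{2 \cdot 6} = \frac{1}{2} \cdot \frac{1}{6} \cdot 9 = \frac{3}{4} \approx 0.75$)
$K = 5$ ($K = 6 - 1 = 5$)
$m{\left(d,k \right)} = -3 + \frac{\sqrt{23}}{2}$ ($m{\left(d,k \right)} = -3 + \sqrt{5 + \frac{3}{4}} = -3 + \sqrt{\frac{23}{4}} = -3 + \frac{\sqrt{23}}{2}$)
$-3116 - m{\left(34,25 \right)} = -3116 - \left(-3 + \frac{\sqrt{23}}{2}\right) = -3116 + \left(3 - \frac{\sqrt{23}}{2}\right) = -3113 - \frac{\sqrt{23}}{2}$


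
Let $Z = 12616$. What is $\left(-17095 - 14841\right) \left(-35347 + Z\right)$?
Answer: $725937216$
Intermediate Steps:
$\left(-17095 - 14841\right) \left(-35347 + Z\right) = \left(-17095 - 14841\right) \left(-35347 + 12616\right) = \left(-31936\right) \left(-22731\right) = 725937216$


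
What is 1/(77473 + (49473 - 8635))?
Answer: 1/118311 ≈ 8.4523e-6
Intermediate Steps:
1/(77473 + (49473 - 8635)) = 1/(77473 + 40838) = 1/118311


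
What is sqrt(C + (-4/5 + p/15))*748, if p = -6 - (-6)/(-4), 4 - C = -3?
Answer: 374*sqrt(570)/5 ≈ 1785.8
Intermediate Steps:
C = 7 (C = 4 - 1*(-3) = 4 + 3 = 7)
p = -15/2 (p = -6 - (-6)*(-1)/4 = -6 - 1*3/2 = -6 - 3/2 = -15/2 ≈ -7.5000)
sqrt(C + (-4/5 + p/15))*748 = sqrt(7 + (-4/5 - 15/2/15))*748 = sqrt(7 + (-4*1/5 - 15/2*1/15))*748 = sqrt(7 + (-4/5 - 1/2))*748 = sqrt(7 - 13/10)*748 = sqrt(57/10)*748 = (sqrt(570)/10)*748 = 374*sqrt(570)/5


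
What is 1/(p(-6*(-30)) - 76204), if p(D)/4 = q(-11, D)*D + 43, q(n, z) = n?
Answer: -1/83952 ≈ -1.1912e-5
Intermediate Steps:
p(D) = 172 - 44*D (p(D) = 4*(-11*D + 43) = 4*(43 - 11*D) = 172 - 44*D)
1/(p(-6*(-30)) - 76204) = 1/((172 - (-264)*(-30)) - 76204) = 1/((172 - 44*180) - 76204) = 1/((172 - 7920) - 76204) = 1/(-7748 - 76204) = 1/(-83952) = -1/83952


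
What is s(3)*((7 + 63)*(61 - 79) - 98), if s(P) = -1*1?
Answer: 1358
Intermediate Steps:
s(P) = -1
s(3)*((7 + 63)*(61 - 79) - 98) = -((7 + 63)*(61 - 79) - 98) = -(70*(-18) - 98) = -(-1260 - 98) = -1*(-1358) = 1358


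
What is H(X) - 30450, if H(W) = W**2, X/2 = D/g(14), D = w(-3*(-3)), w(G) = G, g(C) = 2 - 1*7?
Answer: -760926/25 ≈ -30437.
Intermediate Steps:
g(C) = -5 (g(C) = 2 - 7 = -5)
D = 9 (D = -3*(-3) = 9)
X = -18/5 (X = 2*(9/(-5)) = 2*(9*(-1/5)) = 2*(-9/5) = -18/5 ≈ -3.6000)
H(X) - 30450 = (-18/5)**2 - 30450 = 324/25 - 30450 = -760926/25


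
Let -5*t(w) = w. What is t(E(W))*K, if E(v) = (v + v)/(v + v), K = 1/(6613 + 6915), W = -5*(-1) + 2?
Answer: -1/67640 ≈ -1.4784e-5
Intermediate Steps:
W = 7 (W = 5 + 2 = 7)
K = 1/13528 ≈ 7.3921e-5
E(v) = 1 (E(v) = (2*v)/((2*v)) = (2*v)*(1/(2*v)) = 1)
t(w) = -w/5
t(E(W))*K = -⅕*1*(1/13528) = -⅕*1/13528 = -1/67640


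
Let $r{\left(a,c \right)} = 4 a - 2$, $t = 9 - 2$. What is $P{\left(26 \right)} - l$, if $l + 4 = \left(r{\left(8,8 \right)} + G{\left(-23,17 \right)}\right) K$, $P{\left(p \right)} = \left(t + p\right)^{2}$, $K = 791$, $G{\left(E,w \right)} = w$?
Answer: $-36084$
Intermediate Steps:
$t = 7$
$r{\left(a,c \right)} = -2 + 4 a$
$P{\left(p \right)} = \left(7 + p\right)^{2}$
$l = 37173$ ($l = -4 + \left(\left(-2 + 4 \cdot 8\right) + 17\right) 791 = -4 + \left(\left(-2 + 32\right) + 17\right) 791 = -4 + \left(30 + 17\right) 791 = -4 + 47 \cdot 791 = -4 + 37177 = 37173$)
$P{\left(26 \right)} - l = \left(7 + 26\right)^{2} - 37173 = 33^{2} - 37173 = 1089 - 37173 = -36084$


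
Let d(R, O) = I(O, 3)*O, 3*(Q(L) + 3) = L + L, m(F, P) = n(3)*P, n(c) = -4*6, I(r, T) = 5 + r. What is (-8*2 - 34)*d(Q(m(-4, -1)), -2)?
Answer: 300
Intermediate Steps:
n(c) = -24
m(F, P) = -24*P
Q(L) = -3 + 2*L/3 (Q(L) = -3 + (L + L)/3 = -3 + (2*L)/3 = -3 + 2*L/3)
d(R, O) = O*(5 + O) (d(R, O) = (5 + O)*O = O*(5 + O))
(-8*2 - 34)*d(Q(m(-4, -1)), -2) = (-8*2 - 34)*(-2*(5 - 2)) = (-16 - 34)*(-2*3) = -50*(-6) = 300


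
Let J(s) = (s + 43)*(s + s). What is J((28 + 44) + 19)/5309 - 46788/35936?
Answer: 157002419/47696056 ≈ 3.2917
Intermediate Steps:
J(s) = 2*s*(43 + s) (J(s) = (43 + s)*(2*s) = 2*s*(43 + s))
J((28 + 44) + 19)/5309 - 46788/35936 = (2*((28 + 44) + 19)*(43 + ((28 + 44) + 19)))/5309 - 46788/35936 = (2*(72 + 19)*(43 + (72 + 19)))*(1/5309) - 46788*1/35936 = (2*91*(43 + 91))*(1/5309) - 11697/8984 = (2*91*134)*(1/5309) - 11697/8984 = 24388*(1/5309) - 11697/8984 = 24388/5309 - 11697/8984 = 157002419/47696056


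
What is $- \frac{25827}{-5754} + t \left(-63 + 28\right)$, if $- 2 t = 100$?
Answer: $\frac{3365109}{1918} \approx 1754.5$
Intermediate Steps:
$t = -50$ ($t = \left(- \frac{1}{2}\right) 100 = -50$)
$- \frac{25827}{-5754} + t \left(-63 + 28\right) = - \frac{25827}{-5754} - 50 \left(-63 + 28\right) = \left(-25827\right) \left(- \frac{1}{5754}\right) - -1750 = \frac{8609}{1918} + 1750 = \frac{3365109}{1918}$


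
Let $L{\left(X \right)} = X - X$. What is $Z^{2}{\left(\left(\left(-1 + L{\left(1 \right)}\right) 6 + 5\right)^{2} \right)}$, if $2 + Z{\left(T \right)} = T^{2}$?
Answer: $1$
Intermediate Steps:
$L{\left(X \right)} = 0$
$Z{\left(T \right)} = -2 + T^{2}$
$Z^{2}{\left(\left(\left(-1 + L{\left(1 \right)}\right) 6 + 5\right)^{2} \right)} = \left(-2 + \left(\left(\left(-1 + 0\right) 6 + 5\right)^{2}\right)^{2}\right)^{2} = \left(-2 + \left(\left(\left(-1\right) 6 + 5\right)^{2}\right)^{2}\right)^{2} = \left(-2 + \left(\left(-6 + 5\right)^{2}\right)^{2}\right)^{2} = \left(-2 + \left(\left(-1\right)^{2}\right)^{2}\right)^{2} = \left(-2 + 1^{2}\right)^{2} = \left(-2 + 1\right)^{2} = \left(-1\right)^{2} = 1$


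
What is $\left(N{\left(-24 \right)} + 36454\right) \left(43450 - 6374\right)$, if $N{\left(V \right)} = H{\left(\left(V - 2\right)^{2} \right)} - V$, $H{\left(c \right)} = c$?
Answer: $1377521704$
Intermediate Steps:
$N{\left(V \right)} = \left(-2 + V\right)^{2} - V$ ($N{\left(V \right)} = \left(V - 2\right)^{2} - V = \left(-2 + V\right)^{2} - V$)
$\left(N{\left(-24 \right)} + 36454\right) \left(43450 - 6374\right) = \left(\left(\left(-2 - 24\right)^{2} - -24\right) + 36454\right) \left(43450 - 6374\right) = \left(\left(\left(-26\right)^{2} + 24\right) + 36454\right) 37076 = \left(\left(676 + 24\right) + 36454\right) 37076 = \left(700 + 36454\right) 37076 = 37154 \cdot 37076 = 1377521704$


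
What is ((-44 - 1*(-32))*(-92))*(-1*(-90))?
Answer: 99360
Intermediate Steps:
((-44 - 1*(-32))*(-92))*(-1*(-90)) = ((-44 + 32)*(-92))*90 = -12*(-92)*90 = 1104*90 = 99360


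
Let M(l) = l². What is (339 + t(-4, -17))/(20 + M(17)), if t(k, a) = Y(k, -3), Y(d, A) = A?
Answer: 112/103 ≈ 1.0874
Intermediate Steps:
t(k, a) = -3
(339 + t(-4, -17))/(20 + M(17)) = (339 - 3)/(20 + 17²) = 336/(20 + 289) = 336/309 = 336*(1/309) = 112/103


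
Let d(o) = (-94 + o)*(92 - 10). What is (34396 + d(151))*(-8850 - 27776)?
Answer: -1430977820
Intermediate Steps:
d(o) = -7708 + 82*o (d(o) = (-94 + o)*82 = -7708 + 82*o)
(34396 + d(151))*(-8850 - 27776) = (34396 + (-7708 + 82*151))*(-8850 - 27776) = (34396 + (-7708 + 12382))*(-36626) = (34396 + 4674)*(-36626) = 39070*(-36626) = -1430977820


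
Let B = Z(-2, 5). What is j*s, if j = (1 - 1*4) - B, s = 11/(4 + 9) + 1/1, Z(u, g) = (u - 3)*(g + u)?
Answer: 288/13 ≈ 22.154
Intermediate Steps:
Z(u, g) = (-3 + u)*(g + u)
B = -15 (B = (-2)² - 3*5 - 3*(-2) + 5*(-2) = 4 - 15 + 6 - 10 = -15)
s = 24/13 (s = 11/13 + 1*1 = 11*(1/13) + 1 = 11/13 + 1 = 24/13 ≈ 1.8462)
j = 12 (j = (1 - 1*4) - 1*(-15) = (1 - 4) + 15 = -3 + 15 = 12)
j*s = 12*(24/13) = 288/13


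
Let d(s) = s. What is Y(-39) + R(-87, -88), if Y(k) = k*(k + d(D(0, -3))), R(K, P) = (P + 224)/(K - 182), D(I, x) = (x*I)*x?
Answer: 409013/269 ≈ 1520.5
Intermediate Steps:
D(I, x) = I*x**2 (D(I, x) = (I*x)*x = I*x**2)
R(K, P) = (224 + P)/(-182 + K)
Y(k) = k**2 (Y(k) = k*(k + 0*(-3)**2) = k*(k + 0*9) = k*(k + 0) = k*k = k**2)
Y(-39) + R(-87, -88) = (-39)**2 + (224 - 88)/(-182 - 87) = 1521 + 136/(-269) = 1521 - 1/269*136 = 1521 - 136/269 = 409013/269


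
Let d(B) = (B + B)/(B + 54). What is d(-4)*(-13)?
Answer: 52/25 ≈ 2.0800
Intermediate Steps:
d(B) = 2*B/(54 + B) (d(B) = (2*B)/(54 + B) = 2*B/(54 + B))
d(-4)*(-13) = (2*(-4)/(54 - 4))*(-13) = (2*(-4)/50)*(-13) = (2*(-4)*(1/50))*(-13) = -4/25*(-13) = 52/25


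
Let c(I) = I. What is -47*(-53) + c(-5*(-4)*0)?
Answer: 2491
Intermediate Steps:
-47*(-53) + c(-5*(-4)*0) = -47*(-53) - 5*(-4)*0 = 2491 + 20*0 = 2491 + 0 = 2491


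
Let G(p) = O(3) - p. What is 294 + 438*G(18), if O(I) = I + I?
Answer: -4962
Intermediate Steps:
O(I) = 2*I
G(p) = 6 - p (G(p) = 2*3 - p = 6 - p)
294 + 438*G(18) = 294 + 438*(6 - 1*18) = 294 + 438*(6 - 18) = 294 + 438*(-12) = 294 - 5256 = -4962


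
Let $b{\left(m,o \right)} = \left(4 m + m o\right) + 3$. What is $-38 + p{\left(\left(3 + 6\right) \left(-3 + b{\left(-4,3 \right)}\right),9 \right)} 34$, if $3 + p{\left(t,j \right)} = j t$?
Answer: $-77252$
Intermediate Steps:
$b{\left(m,o \right)} = 3 + 4 m + m o$
$p{\left(t,j \right)} = -3 + j t$
$-38 + p{\left(\left(3 + 6\right) \left(-3 + b{\left(-4,3 \right)}\right),9 \right)} 34 = -38 + \left(-3 + 9 \left(3 + 6\right) \left(-3 + \left(3 + 4 \left(-4\right) - 12\right)\right)\right) 34 = -38 + \left(-3 + 9 \cdot 9 \left(-3 - 25\right)\right) 34 = -38 + \left(-3 + 9 \cdot 9 \left(-28\right)\right) 34 = -38 + \left(-3 + 9 \left(-252\right)\right) 34 = -38 + \left(-3 - 2268\right) 34 = -38 - 77214 = -77252$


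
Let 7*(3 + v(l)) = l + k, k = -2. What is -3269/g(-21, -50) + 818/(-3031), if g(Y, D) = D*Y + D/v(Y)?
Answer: -4837192/1439725 ≈ -3.3598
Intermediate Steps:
v(l) = -23/7 + l/7 (v(l) = -3 + (l - 2)/7 = -3 + (-2 + l)/7 = -3 + (-2/7 + l/7) = -23/7 + l/7)
g(Y, D) = D*Y + D/(-23/7 + Y/7)
-3269/g(-21, -50) + 818/(-3031) = -3269*(-(-23 - 21)/(50*(7 - 21*(-23 - 21)))) + 818/(-3031) = -3269*22/(25*(7 - 21*(-44))) + 818*(-1/3031) = -3269*22/(25*(7 + 924)) - 818/3031 = -3269/((-50*(-1/44)*931)) - 818/3031 = -3269/23275/22 - 818/3031 = -3269*22/23275 - 818/3031 = -10274/3325 - 818/3031 = -4837192/1439725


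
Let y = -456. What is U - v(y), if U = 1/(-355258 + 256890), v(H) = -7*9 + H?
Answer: 51052991/98368 ≈ 519.00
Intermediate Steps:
v(H) = -63 + H
U = -1/98368 (U = 1/(-98368) = -1/98368 ≈ -1.0166e-5)
U - v(y) = -1/98368 - (-63 - 456) = -1/98368 - 1*(-519) = -1/98368 + 519 = 51052991/98368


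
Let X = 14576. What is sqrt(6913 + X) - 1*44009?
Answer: -44009 + sqrt(21489) ≈ -43862.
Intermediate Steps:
sqrt(6913 + X) - 1*44009 = sqrt(6913 + 14576) - 1*44009 = sqrt(21489) - 44009 = -44009 + sqrt(21489)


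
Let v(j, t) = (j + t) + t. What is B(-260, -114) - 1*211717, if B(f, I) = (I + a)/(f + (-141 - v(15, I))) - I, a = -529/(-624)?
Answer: -24823500529/117312 ≈ -2.1160e+5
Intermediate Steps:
v(j, t) = j + 2*t
a = 529/624 (a = -529*(-1/624) = 529/624 ≈ 0.84776)
B(f, I) = -I + (529/624 + I)/(-156 + f - 2*I) (B(f, I) = (I + 529/624)/(f + (-141 - (15 + 2*I))) - I = (529/624 + I)/(f + (-141 + (-15 - 2*I))) - I = (529/624 + I)/(f + (-156 - 2*I)) - I = (529/624 + I)/(-156 + f - 2*I) - I = -I + (529/624 + I)/(-156 + f - 2*I))
B(-260, -114) - 1*211717 = (529/624 + 2*(-114)² + 157*(-114) - 1*(-114)*(-260))/(-156 - 260 - 2*(-114)) - 1*211717 = (529/624 + 2*12996 - 17898 - 29640)/(-156 - 260 + 228) - 211717 = (529/624 + 25992 - 17898 - 29640)/(-188) - 211717 = -1/188*(-13444175/624) - 211717 = 13444175/117312 - 211717 = -24823500529/117312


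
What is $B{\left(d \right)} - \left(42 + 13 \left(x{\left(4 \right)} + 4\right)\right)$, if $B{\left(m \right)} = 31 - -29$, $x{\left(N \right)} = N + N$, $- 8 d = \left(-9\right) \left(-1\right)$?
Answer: $-138$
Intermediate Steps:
$d = - \frac{9}{8}$ ($d = - \frac{\left(-9\right) \left(-1\right)}{8} = \left(- \frac{1}{8}\right) 9 = - \frac{9}{8} \approx -1.125$)
$x{\left(N \right)} = 2 N$
$B{\left(m \right)} = 60$ ($B{\left(m \right)} = 31 + 29 = 60$)
$B{\left(d \right)} - \left(42 + 13 \left(x{\left(4 \right)} + 4\right)\right) = 60 - \left(42 + 13 \left(2 \cdot 4 + 4\right)\right) = 60 - \left(42 + 13 \left(8 + 4\right)\right) = 60 - 198 = -138$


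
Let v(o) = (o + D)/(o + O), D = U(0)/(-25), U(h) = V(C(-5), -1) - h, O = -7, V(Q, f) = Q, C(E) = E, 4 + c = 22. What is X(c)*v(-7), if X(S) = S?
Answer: 306/35 ≈ 8.7429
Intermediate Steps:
c = 18 (c = -4 + 22 = 18)
U(h) = -5 - h
D = ⅕ (D = (-5 - 1*0)/(-25) = (-5 + 0)*(-1/25) = -5*(-1/25) = ⅕ ≈ 0.20000)
v(o) = (⅕ + o)/(-7 + o) (v(o) = (o + ⅕)/(o - 7) = (⅕ + o)/(-7 + o))
X(c)*v(-7) = 18*((⅕ - 7)/(-7 - 7)) = 18*(-34/5/(-14)) = 18*(-1/14*(-34/5)) = 18*(17/35) = 306/35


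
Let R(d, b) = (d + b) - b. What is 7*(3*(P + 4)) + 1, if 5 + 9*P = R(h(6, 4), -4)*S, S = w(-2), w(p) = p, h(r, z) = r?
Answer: 136/3 ≈ 45.333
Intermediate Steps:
R(d, b) = d (R(d, b) = (b + d) - b = d)
S = -2
P = -17/9 (P = -5/9 + (6*(-2))/9 = -5/9 + (1/9)*(-12) = -5/9 - 4/3 = -17/9 ≈ -1.8889)
7*(3*(P + 4)) + 1 = 7*(3*(-17/9 + 4)) + 1 = 7*(3*(19/9)) + 1 = 7*(19/3) + 1 = 133/3 + 1 = 136/3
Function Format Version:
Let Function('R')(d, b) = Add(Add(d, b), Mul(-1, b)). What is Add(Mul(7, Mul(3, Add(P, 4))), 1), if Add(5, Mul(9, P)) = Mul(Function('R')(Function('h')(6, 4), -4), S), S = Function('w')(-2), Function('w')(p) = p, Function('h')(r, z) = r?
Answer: Rational(136, 3) ≈ 45.333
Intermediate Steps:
Function('R')(d, b) = d (Function('R')(d, b) = Add(Add(b, d), Mul(-1, b)) = d)
S = -2
P = Rational(-17, 9) (P = Add(Rational(-5, 9), Mul(Rational(1, 9), Mul(6, -2))) = Add(Rational(-5, 9), Mul(Rational(1, 9), -12)) = Add(Rational(-5, 9), Rational(-4, 3)) = Rational(-17, 9) ≈ -1.8889)
Add(Mul(7, Mul(3, Add(P, 4))), 1) = Add(Mul(7, Mul(3, Add(Rational(-17, 9), 4))), 1) = Add(Mul(7, Mul(3, Rational(19, 9))), 1) = Add(Mul(7, Rational(19, 3)), 1) = Add(Rational(133, 3), 1) = Rational(136, 3)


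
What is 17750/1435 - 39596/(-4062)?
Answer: 12892076/582897 ≈ 22.117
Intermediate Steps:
17750/1435 - 39596/(-4062) = 17750*(1/1435) - 39596*(-1/4062) = 3550/287 + 19798/2031 = 12892076/582897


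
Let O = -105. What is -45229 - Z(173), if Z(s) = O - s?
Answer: -44951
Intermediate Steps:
Z(s) = -105 - s
-45229 - Z(173) = -45229 - (-105 - 1*173) = -45229 - (-105 - 173) = -45229 - 1*(-278) = -45229 + 278 = -44951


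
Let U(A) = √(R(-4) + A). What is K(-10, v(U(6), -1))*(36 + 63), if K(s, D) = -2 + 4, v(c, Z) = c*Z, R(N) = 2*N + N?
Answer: 198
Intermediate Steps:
R(N) = 3*N
U(A) = √(-12 + A) (U(A) = √(3*(-4) + A) = √(-12 + A))
v(c, Z) = Z*c
K(s, D) = 2
K(-10, v(U(6), -1))*(36 + 63) = 2*(36 + 63) = 2*99 = 198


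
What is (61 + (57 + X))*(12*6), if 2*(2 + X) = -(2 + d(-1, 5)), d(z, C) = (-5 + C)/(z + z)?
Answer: 8280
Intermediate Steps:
d(z, C) = (-5 + C)/(2*z) (d(z, C) = (-5 + C)/((2*z)) = (-5 + C)*(1/(2*z)) = (-5 + C)/(2*z))
X = -3 (X = -2 + (-(2 + (½)*(-5 + 5)/(-1)))/2 = -2 + (-(2 + (½)*(-1)*0))/2 = -2 + (-(2 + 0))/2 = -2 + (-1*2)/2 = -2 + (½)*(-2) = -2 - 1 = -3)
(61 + (57 + X))*(12*6) = (61 + (57 - 3))*(12*6) = (61 + 54)*72 = 115*72 = 8280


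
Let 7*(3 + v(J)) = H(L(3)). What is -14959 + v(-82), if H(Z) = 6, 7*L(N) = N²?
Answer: -104728/7 ≈ -14961.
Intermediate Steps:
L(N) = N²/7
v(J) = -15/7 (v(J) = -3 + (⅐)*6 = -3 + 6/7 = -15/7)
-14959 + v(-82) = -14959 - 15/7 = -104728/7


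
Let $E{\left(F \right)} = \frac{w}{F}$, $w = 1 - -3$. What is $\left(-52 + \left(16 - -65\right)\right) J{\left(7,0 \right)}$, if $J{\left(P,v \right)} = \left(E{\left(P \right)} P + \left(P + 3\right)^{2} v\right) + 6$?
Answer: $290$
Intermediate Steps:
$w = 4$ ($w = 1 + 3 = 4$)
$E{\left(F \right)} = \frac{4}{F}$
$J{\left(P,v \right)} = 10 + v \left(3 + P\right)^{2}$ ($J{\left(P,v \right)} = \left(\frac{4}{P} P + \left(P + 3\right)^{2} v\right) + 6 = \left(4 + \left(3 + P\right)^{2} v\right) + 6 = \left(4 + v \left(3 + P\right)^{2}\right) + 6 = 10 + v \left(3 + P\right)^{2}$)
$\left(-52 + \left(16 - -65\right)\right) J{\left(7,0 \right)} = \left(-52 + \left(16 - -65\right)\right) \left(10 + 0 \left(3 + 7\right)^{2}\right) = \left(-52 + \left(16 + 65\right)\right) \left(10 + 0 \cdot 10^{2}\right) = \left(-52 + 81\right) \left(10 + 0 \cdot 100\right) = 29 \left(10 + 0\right) = 29 \cdot 10 = 290$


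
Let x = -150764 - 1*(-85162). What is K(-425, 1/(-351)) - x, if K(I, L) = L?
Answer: 23026301/351 ≈ 65602.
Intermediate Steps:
x = -65602 (x = -150764 + 85162 = -65602)
K(-425, 1/(-351)) - x = 1/(-351) - 1*(-65602) = -1/351 + 65602 = 23026301/351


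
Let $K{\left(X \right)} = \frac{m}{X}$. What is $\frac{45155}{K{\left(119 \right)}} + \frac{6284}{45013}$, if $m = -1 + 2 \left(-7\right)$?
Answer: $- \frac{48374957105}{135039} \approx -3.5823 \cdot 10^{5}$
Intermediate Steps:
$m = -15$ ($m = -1 - 14 = -15$)
$K{\left(X \right)} = - \frac{15}{X}$
$\frac{45155}{K{\left(119 \right)}} + \frac{6284}{45013} = \frac{45155}{\left(-15\right) \frac{1}{119}} + \frac{6284}{45013} = \frac{45155}{\left(-15\right) \frac{1}{119}} + 6284 \cdot \frac{1}{45013} = \frac{45155}{- \frac{15}{119}} + \frac{6284}{45013} = 45155 \left(- \frac{119}{15}\right) + \frac{6284}{45013} = - \frac{1074689}{3} + \frac{6284}{45013} = - \frac{48374957105}{135039}$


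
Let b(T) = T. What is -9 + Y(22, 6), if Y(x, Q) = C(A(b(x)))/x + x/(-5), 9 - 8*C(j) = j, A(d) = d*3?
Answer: -12077/880 ≈ -13.724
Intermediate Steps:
A(d) = 3*d
C(j) = 9/8 - j/8
Y(x, Q) = -x/5 + (9/8 - 3*x/8)/x (Y(x, Q) = (9/8 - 3*x/8)/x + x/(-5) = (9/8 - 3*x/8)/x + x*(-⅕) = (9/8 - 3*x/8)/x - x/5 = -x/5 + (9/8 - 3*x/8)/x)
-9 + Y(22, 6) = -9 + (-3/8 - ⅕*22 + (9/8)/22) = -9 + (-3/8 - 22/5 + (9/8)*(1/22)) = -9 + (-3/8 - 22/5 + 9/176) = -9 - 4157/880 = -12077/880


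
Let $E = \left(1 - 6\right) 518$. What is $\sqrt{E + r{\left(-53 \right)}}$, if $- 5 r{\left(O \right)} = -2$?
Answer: $\frac{2 i \sqrt{16185}}{5} \approx 50.888 i$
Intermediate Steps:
$r{\left(O \right)} = \frac{2}{5}$ ($r{\left(O \right)} = \left(- \frac{1}{5}\right) \left(-2\right) = \frac{2}{5}$)
$E = -2590$ ($E = \left(-5\right) 518 = -2590$)
$\sqrt{E + r{\left(-53 \right)}} = \sqrt{-2590 + \frac{2}{5}} = \sqrt{- \frac{12948}{5}} = \frac{2 i \sqrt{16185}}{5}$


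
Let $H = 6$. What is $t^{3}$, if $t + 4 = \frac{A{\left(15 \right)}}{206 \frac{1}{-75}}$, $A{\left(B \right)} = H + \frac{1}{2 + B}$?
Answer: $- \frac{9393931}{39304} \approx -239.01$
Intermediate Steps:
$A{\left(B \right)} = 6 + \frac{1}{2 + B}$
$t = - \frac{211}{34}$ ($t = -4 + \frac{\frac{1}{2 + 15} \left(13 + 6 \cdot 15\right)}{206 \frac{1}{-75}} = -4 + \frac{\frac{1}{17} \left(13 + 90\right)}{206 \left(- \frac{1}{75}\right)} = -4 + \frac{\frac{1}{17} \cdot 103}{- \frac{206}{75}} = -4 + \frac{103}{17} \left(- \frac{75}{206}\right) = -4 - \frac{75}{34} = - \frac{211}{34} \approx -6.2059$)
$t^{3} = \left(- \frac{211}{34}\right)^{3} = - \frac{9393931}{39304}$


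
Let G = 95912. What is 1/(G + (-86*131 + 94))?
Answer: 1/84740 ≈ 1.1801e-5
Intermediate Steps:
1/(G + (-86*131 + 94)) = 1/(95912 + (-86*131 + 94)) = 1/(95912 + (-11266 + 94)) = 1/(95912 - 11172) = 1/84740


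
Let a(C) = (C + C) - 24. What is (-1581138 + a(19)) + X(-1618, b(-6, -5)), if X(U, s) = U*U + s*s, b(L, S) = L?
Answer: 1036836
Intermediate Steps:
X(U, s) = U² + s²
a(C) = -24 + 2*C (a(C) = 2*C - 24 = -24 + 2*C)
(-1581138 + a(19)) + X(-1618, b(-6, -5)) = (-1581138 + (-24 + 2*19)) + ((-1618)² + (-6)²) = (-1581138 + (-24 + 38)) + (2617924 + 36) = (-1581138 + 14) + 2617960 = -1581124 + 2617960 = 1036836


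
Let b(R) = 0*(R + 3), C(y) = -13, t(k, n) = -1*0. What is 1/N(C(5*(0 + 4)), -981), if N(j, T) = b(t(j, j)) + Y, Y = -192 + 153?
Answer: -1/39 ≈ -0.025641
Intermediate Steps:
t(k, n) = 0
b(R) = 0 (b(R) = 0*(3 + R) = 0)
Y = -39
N(j, T) = -39 (N(j, T) = 0 - 39 = -39)
1/N(C(5*(0 + 4)), -981) = 1/(-39) = -1/39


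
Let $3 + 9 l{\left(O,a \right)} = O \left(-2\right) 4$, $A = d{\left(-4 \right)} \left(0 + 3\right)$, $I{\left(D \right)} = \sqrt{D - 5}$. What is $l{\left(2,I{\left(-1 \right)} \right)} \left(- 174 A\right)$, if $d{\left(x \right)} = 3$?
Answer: $3306$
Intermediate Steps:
$I{\left(D \right)} = \sqrt{-5 + D}$
$A = 9$ ($A = 3 \left(0 + 3\right) = 3 \cdot 3 = 9$)
$l{\left(O,a \right)} = - \frac{1}{3} - \frac{8 O}{9}$ ($l{\left(O,a \right)} = - \frac{1}{3} + \frac{O \left(-2\right) 4}{9} = - \frac{1}{3} + \frac{- 2 O 4}{9} = - \frac{1}{3} + \frac{\left(-8\right) O}{9} = - \frac{1}{3} - \frac{8 O}{9}$)
$l{\left(2,I{\left(-1 \right)} \right)} \left(- 174 A\right) = \left(- \frac{1}{3} - \frac{16}{9}\right) \left(\left(-174\right) 9\right) = \left(- \frac{1}{3} - \frac{16}{9}\right) \left(-1566\right) = \left(- \frac{19}{9}\right) \left(-1566\right) = 3306$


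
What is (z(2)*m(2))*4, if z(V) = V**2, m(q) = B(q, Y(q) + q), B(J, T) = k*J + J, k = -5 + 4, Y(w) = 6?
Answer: 0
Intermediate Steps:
k = -1
B(J, T) = 0 (B(J, T) = -J + J = 0)
m(q) = 0
(z(2)*m(2))*4 = (2**2*0)*4 = (4*0)*4 = 0*4 = 0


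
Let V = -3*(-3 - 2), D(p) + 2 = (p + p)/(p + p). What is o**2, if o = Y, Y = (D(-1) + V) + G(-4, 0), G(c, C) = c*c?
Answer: 900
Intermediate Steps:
G(c, C) = c**2
D(p) = -1 (D(p) = -2 + (p + p)/(p + p) = -2 + (2*p)/((2*p)) = -2 + (2*p)*(1/(2*p)) = -2 + 1 = -1)
V = 15 (V = -3*(-5) = 15)
Y = 30 (Y = (-1 + 15) + (-4)**2 = 14 + 16 = 30)
o = 30
o**2 = 30**2 = 900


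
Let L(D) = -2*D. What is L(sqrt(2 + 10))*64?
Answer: -256*sqrt(3) ≈ -443.40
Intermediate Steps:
L(sqrt(2 + 10))*64 = -2*sqrt(2 + 10)*64 = -4*sqrt(3)*64 = -256*sqrt(3)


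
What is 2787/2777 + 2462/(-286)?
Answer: -3019946/397111 ≈ -7.6048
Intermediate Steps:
2787/2777 + 2462/(-286) = 2787*(1/2777) + 2462*(-1/286) = 2787/2777 - 1231/143 = -3019946/397111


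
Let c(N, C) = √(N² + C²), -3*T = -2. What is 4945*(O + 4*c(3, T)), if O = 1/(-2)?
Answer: -4945/2 + 19780*√85/3 ≈ 58315.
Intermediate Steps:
T = ⅔ (T = -⅓*(-2) = ⅔ ≈ 0.66667)
O = -½ ≈ -0.50000
c(N, C) = √(C² + N²)
4945*(O + 4*c(3, T)) = 4945*(-½ + 4*√((⅔)² + 3²)) = 4945*(-½ + 4*√(4/9 + 9)) = 4945*(-½ + 4*√(85/9)) = 4945*(-½ + 4*(√85/3)) = 4945*(-½ + 4*√85/3) = -4945/2 + 19780*√85/3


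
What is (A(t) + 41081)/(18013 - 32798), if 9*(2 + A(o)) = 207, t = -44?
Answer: -41102/14785 ≈ -2.7800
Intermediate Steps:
A(o) = 21 (A(o) = -2 + (⅑)*207 = -2 + 23 = 21)
(A(t) + 41081)/(18013 - 32798) = (21 + 41081)/(18013 - 32798) = 41102/(-14785) = 41102*(-1/14785) = -41102/14785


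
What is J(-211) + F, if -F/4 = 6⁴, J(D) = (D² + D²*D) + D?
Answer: -9354805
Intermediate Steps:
J(D) = D + D² + D³ (J(D) = (D² + D³) + D = D + D² + D³)
F = -5184 (F = -4*6⁴ = -4*1296 = -5184)
J(-211) + F = -211*(1 - 211 + (-211)²) - 5184 = -211*(1 - 211 + 44521) - 5184 = -211*44311 - 5184 = -9349621 - 5184 = -9354805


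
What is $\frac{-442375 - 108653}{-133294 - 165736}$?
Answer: $\frac{275514}{149515} \approx 1.8427$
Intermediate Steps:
$\frac{-442375 - 108653}{-133294 - 165736} = - \frac{551028}{-299030} = \left(-551028\right) \left(- \frac{1}{299030}\right) = \frac{275514}{149515}$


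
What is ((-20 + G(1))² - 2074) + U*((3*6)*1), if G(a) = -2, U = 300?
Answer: 3810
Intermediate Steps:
((-20 + G(1))² - 2074) + U*((3*6)*1) = ((-20 - 2)² - 2074) + 300*((3*6)*1) = ((-22)² - 2074) + 300*(18*1) = (484 - 2074) + 300*18 = -1590 + 5400 = 3810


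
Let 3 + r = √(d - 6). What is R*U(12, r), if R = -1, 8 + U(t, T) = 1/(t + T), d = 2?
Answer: 671/85 + 2*I/85 ≈ 7.8941 + 0.023529*I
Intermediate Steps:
r = -3 + 2*I (r = -3 + √(2 - 6) = -3 + √(-4) = -3 + 2*I ≈ -3.0 + 2.0*I)
U(t, T) = -8 + 1/(T + t) (U(t, T) = -8 + 1/(t + T) = -8 + 1/(T + t))
R*U(12, r) = -(1 - 8*(-3 + 2*I) - 8*12)/((-3 + 2*I) + 12) = -(1 + (24 - 16*I) - 96)/(9 + 2*I) = -(9 - 2*I)/85*(-71 - 16*I) = -(-71 - 16*I)*(9 - 2*I)/85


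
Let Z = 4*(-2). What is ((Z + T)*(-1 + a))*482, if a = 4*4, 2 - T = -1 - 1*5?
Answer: 0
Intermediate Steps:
T = 8 (T = 2 - (-1 - 1*5) = 2 - (-1 - 5) = 2 - 1*(-6) = 2 + 6 = 8)
Z = -8
a = 16
((Z + T)*(-1 + a))*482 = ((-8 + 8)*(-1 + 16))*482 = (0*15)*482 = 0*482 = 0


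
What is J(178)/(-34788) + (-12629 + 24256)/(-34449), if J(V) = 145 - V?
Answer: -134447753/399470604 ≈ -0.33657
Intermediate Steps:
J(178)/(-34788) + (-12629 + 24256)/(-34449) = (145 - 1*178)/(-34788) + (-12629 + 24256)/(-34449) = (145 - 178)*(-1/34788) + 11627*(-1/34449) = -33*(-1/34788) - 11627/34449 = 11/11596 - 11627/34449 = -134447753/399470604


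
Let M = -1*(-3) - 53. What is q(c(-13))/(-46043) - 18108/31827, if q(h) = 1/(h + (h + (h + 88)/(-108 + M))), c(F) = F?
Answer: -1162519061062/2043270792221 ≈ -0.56895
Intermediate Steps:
M = -50 (M = 3 - 53 = -50)
q(h) = 1/(-44/79 + 315*h/158) (q(h) = 1/(h + (h + (h + 88)/(-108 - 50))) = 1/(h + (h + (88 + h)/(-158))) = 1/(h + (h + (88 + h)*(-1/158))) = 1/(h + (h + (-44/79 - h/158))) = 1/(h + (-44/79 + 157*h/158)) = 1/(-44/79 + 315*h/158))
q(c(-13))/(-46043) - 18108/31827 = (158/(-88 + 315*(-13)))/(-46043) - 18108/31827 = (158/(-88 - 4095))*(-1/46043) - 18108*1/31827 = (158/(-4183))*(-1/46043) - 6036/10609 = (158*(-1/4183))*(-1/46043) - 6036/10609 = -158/4183*(-1/46043) - 6036/10609 = 158/192597869 - 6036/10609 = -1162519061062/2043270792221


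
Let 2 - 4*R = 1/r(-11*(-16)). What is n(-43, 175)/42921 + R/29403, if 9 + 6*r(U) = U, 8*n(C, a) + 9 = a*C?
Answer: -2053669531/93668901876 ≈ -0.021925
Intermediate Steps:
n(C, a) = -9/8 + C*a/8 (n(C, a) = -9/8 + (a*C)/8 = -9/8 + (C*a)/8 = -9/8 + C*a/8)
r(U) = -3/2 + U/6
R = 82/167 (R = 1/2 - 1/(4*(-3/2 + (-11*(-16))/6)) = 1/2 - 1/(4*(-3/2 + (1/6)*176)) = 1/2 - 1/(4*(-3/2 + 88/3)) = 1/2 - 1/(4*167/6) = 1/2 - 1/4*6/167 = 1/2 - 3/334 = 82/167 ≈ 0.49102)
n(-43, 175)/42921 + R/29403 = (-9/8 + (1/8)*(-43)*175)/42921 + (82/167)/29403 = (-9/8 - 7525/8)*(1/42921) + (82/167)*(1/29403) = -3767/4*1/42921 + 82/4910301 = -3767/171684 + 82/4910301 = -2053669531/93668901876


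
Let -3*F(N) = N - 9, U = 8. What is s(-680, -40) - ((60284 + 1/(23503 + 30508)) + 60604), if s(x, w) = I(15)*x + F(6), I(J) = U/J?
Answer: -19646447242/162033 ≈ -1.2125e+5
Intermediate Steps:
F(N) = 3 - N/3 (F(N) = -(N - 9)/3 = -(-9 + N)/3 = 3 - N/3)
I(J) = 8/J
s(x, w) = 1 + 8*x/15 (s(x, w) = (8/15)*x + (3 - ⅓*6) = (8*(1/15))*x + (3 - 2) = 8*x/15 + 1 = 1 + 8*x/15)
s(-680, -40) - ((60284 + 1/(23503 + 30508)) + 60604) = (1 + (8/15)*(-680)) - ((60284 + 1/(23503 + 30508)) + 60604) = (1 - 1088/3) - ((60284 + 1/54011) + 60604) = -1085/3 - ((60284 + 1/54011) + 60604) = -1085/3 - (3255999125/54011 + 60604) = -1085/3 - 1*6529281769/54011 = -1085/3 - 6529281769/54011 = -19646447242/162033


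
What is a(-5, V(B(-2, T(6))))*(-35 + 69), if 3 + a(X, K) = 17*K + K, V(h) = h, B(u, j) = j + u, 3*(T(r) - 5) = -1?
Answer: 1530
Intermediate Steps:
T(r) = 14/3 (T(r) = 5 + (⅓)*(-1) = 5 - ⅓ = 14/3)
a(X, K) = -3 + 18*K (a(X, K) = -3 + (17*K + K) = -3 + 18*K)
a(-5, V(B(-2, T(6))))*(-35 + 69) = (-3 + 18*(14/3 - 2))*(-35 + 69) = (-3 + 18*(8/3))*34 = (-3 + 48)*34 = 45*34 = 1530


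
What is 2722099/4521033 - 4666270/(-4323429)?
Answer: 331971337519/197438032143 ≈ 1.6814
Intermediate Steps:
2722099/4521033 - 4666270/(-4323429) = 2722099*(1/4521033) - 4666270*(-1/4323429) = 2722099/4521033 + 4666270/4323429 = 331971337519/197438032143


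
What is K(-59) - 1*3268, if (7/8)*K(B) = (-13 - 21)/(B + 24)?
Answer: -800388/245 ≈ -3266.9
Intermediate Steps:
K(B) = -272/(7*(24 + B)) (K(B) = 8*((-13 - 21)/(B + 24))/7 = 8*(-34/(24 + B))/7 = -272/(7*(24 + B)))
K(-59) - 1*3268 = -272/(168 + 7*(-59)) - 1*3268 = -272/(168 - 413) - 3268 = -272/(-245) - 3268 = -272*(-1/245) - 3268 = 272/245 - 3268 = -800388/245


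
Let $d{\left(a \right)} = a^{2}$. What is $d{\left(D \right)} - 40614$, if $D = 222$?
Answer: $8670$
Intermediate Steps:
$d{\left(D \right)} - 40614 = 222^{2} - 40614 = 49284 - 40614 = 8670$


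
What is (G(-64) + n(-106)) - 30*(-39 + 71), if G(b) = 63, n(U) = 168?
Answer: -729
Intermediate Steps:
(G(-64) + n(-106)) - 30*(-39 + 71) = (63 + 168) - 30*(-39 + 71) = 231 - 30*32 = 231 - 960 = -729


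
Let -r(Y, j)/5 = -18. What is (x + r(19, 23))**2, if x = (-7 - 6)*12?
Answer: 4356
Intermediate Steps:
r(Y, j) = 90 (r(Y, j) = -5*(-18) = 90)
x = -156 (x = -13*12 = -156)
(x + r(19, 23))**2 = (-156 + 90)**2 = (-66)**2 = 4356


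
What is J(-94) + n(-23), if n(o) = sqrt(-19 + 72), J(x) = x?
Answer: -94 + sqrt(53) ≈ -86.720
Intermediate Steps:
n(o) = sqrt(53)
J(-94) + n(-23) = -94 + sqrt(53)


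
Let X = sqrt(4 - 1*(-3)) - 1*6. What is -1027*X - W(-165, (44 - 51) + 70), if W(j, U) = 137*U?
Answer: -2469 - 1027*sqrt(7) ≈ -5186.2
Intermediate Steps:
X = -6 + sqrt(7) (X = sqrt(4 + 3) - 6 = sqrt(7) - 6 = -6 + sqrt(7) ≈ -3.3542)
-1027*X - W(-165, (44 - 51) + 70) = -1027*(-6 + sqrt(7)) - 137*((44 - 51) + 70) = (6162 - 1027*sqrt(7)) - 137*(-7 + 70) = (6162 - 1027*sqrt(7)) - 137*63 = (6162 - 1027*sqrt(7)) - 1*8631 = (6162 - 1027*sqrt(7)) - 8631 = -2469 - 1027*sqrt(7)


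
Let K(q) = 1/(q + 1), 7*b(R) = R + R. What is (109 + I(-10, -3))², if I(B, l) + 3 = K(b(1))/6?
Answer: 32844361/2916 ≈ 11264.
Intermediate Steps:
b(R) = 2*R/7 (b(R) = (R + R)/7 = (2*R)/7 = 2*R/7)
K(q) = 1/(1 + q)
I(B, l) = -155/54 (I(B, l) = -3 + 1/((1 + (2/7)*1)*6) = -3 + (⅙)/(1 + 2/7) = -3 + (⅙)/(9/7) = -3 + (7/9)*(⅙) = -3 + 7/54 = -155/54)
(109 + I(-10, -3))² = (109 - 155/54)² = (5731/54)² = 32844361/2916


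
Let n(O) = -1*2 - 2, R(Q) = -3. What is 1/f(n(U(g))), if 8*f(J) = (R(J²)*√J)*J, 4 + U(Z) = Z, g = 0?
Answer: -I/3 ≈ -0.33333*I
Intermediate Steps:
U(Z) = -4 + Z
n(O) = -4 (n(O) = -2 - 2 = -4)
f(J) = -3*J^(3/2)/8 (f(J) = ((-3*√J)*J)/8 = (-3*J^(3/2))/8 = -3*J^(3/2)/8)
1/f(n(U(g))) = 1/(-(-3)*I) = 1/(3*I) = -I/3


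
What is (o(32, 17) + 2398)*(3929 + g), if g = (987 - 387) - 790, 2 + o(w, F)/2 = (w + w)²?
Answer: 39581054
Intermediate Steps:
o(w, F) = -4 + 8*w² (o(w, F) = -4 + 2*(w + w)² = -4 + 2*(2*w)² = -4 + 2*(4*w²) = -4 + 8*w²)
g = -190 (g = 600 - 790 = -190)
(o(32, 17) + 2398)*(3929 + g) = ((-4 + 8*32²) + 2398)*(3929 - 190) = ((-4 + 8*1024) + 2398)*3739 = ((-4 + 8192) + 2398)*3739 = (8188 + 2398)*3739 = 10586*3739 = 39581054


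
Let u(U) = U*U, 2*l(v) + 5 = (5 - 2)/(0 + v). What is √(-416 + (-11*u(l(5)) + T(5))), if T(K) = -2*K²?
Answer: I*√12981/5 ≈ 22.787*I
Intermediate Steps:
l(v) = -5/2 + 3/(2*v) (l(v) = -5/2 + ((5 - 2)/(0 + v))/2 = -5/2 + (3/v)/2 = -5/2 + 3/(2*v))
u(U) = U²
√(-416 + (-11*u(l(5)) + T(5))) = √(-416 + (-11*(3 - 5*5)²/100 - 2*5²)) = √(-416 + (-11*(3 - 25)²/100 - 2*25)) = √(-416 + (-11*((½)*(⅕)*(-22))² - 50)) = √(-416 + (-11*(-11/5)² - 50)) = √(-416 + (-11*121/25 - 50)) = √(-416 + (-1331/25 - 50)) = √(-416 - 2581/25) = √(-12981/25) = I*√12981/5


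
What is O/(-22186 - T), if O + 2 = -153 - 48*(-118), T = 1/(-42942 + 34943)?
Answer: -6295213/25352259 ≈ -0.24831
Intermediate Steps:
T = -1/7999 (T = 1/(-7999) = -1/7999 ≈ -0.00012502)
O = 5509 (O = -2 + (-153 - 48*(-118)) = -2 + (-153 + 5664) = -2 + 5511 = 5509)
O/(-22186 - T) = 5509/(-22186 - 1*(-1/7999)) = 5509/(-22186 + 1/7999) = 5509/(-177465813/7999) = 5509*(-7999/177465813) = -6295213/25352259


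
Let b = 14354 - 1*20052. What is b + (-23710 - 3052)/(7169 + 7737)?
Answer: -42480575/7453 ≈ -5699.8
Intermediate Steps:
b = -5698 (b = 14354 - 20052 = -5698)
b + (-23710 - 3052)/(7169 + 7737) = -5698 + (-23710 - 3052)/(7169 + 7737) = -5698 - 26762/14906 = -5698 - 26762*1/14906 = -5698 - 13381/7453 = -42480575/7453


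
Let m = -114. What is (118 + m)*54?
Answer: 216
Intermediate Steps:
(118 + m)*54 = (118 - 114)*54 = 4*54 = 216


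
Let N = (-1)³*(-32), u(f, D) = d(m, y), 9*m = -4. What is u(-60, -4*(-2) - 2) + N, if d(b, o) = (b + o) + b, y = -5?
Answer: 235/9 ≈ 26.111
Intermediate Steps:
m = -4/9 (m = (⅑)*(-4) = -4/9 ≈ -0.44444)
d(b, o) = o + 2*b
u(f, D) = -53/9 (u(f, D) = -5 + 2*(-4/9) = -5 - 8/9 = -53/9)
N = 32 (N = -1*(-32) = 32)
u(-60, -4*(-2) - 2) + N = -53/9 + 32 = 235/9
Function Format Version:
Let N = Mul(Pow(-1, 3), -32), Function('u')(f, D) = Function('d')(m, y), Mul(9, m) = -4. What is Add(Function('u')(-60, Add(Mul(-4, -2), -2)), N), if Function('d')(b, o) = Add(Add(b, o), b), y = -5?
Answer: Rational(235, 9) ≈ 26.111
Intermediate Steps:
m = Rational(-4, 9) (m = Mul(Rational(1, 9), -4) = Rational(-4, 9) ≈ -0.44444)
Function('d')(b, o) = Add(o, Mul(2, b))
Function('u')(f, D) = Rational(-53, 9) (Function('u')(f, D) = Add(-5, Mul(2, Rational(-4, 9))) = Add(-5, Rational(-8, 9)) = Rational(-53, 9))
N = 32 (N = Mul(-1, -32) = 32)
Add(Function('u')(-60, Add(Mul(-4, -2), -2)), N) = Add(Rational(-53, 9), 32) = Rational(235, 9)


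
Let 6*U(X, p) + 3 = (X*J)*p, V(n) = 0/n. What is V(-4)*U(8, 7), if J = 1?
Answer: 0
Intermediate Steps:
V(n) = 0
U(X, p) = -½ + X*p/6 (U(X, p) = -½ + ((X*1)*p)/6 = -½ + (X*p)/6 = -½ + X*p/6)
V(-4)*U(8, 7) = 0*(-½ + (⅙)*8*7) = 0*(-½ + 28/3) = 0*(53/6) = 0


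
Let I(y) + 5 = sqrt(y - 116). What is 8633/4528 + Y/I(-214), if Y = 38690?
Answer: (-175145155*I + 8633*sqrt(330))/(4528*(sqrt(330) + 5*I)) ≈ -543.02 - 1979.8*I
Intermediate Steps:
I(y) = -5 + sqrt(-116 + y) (I(y) = -5 + sqrt(y - 116) = -5 + sqrt(-116 + y))
8633/4528 + Y/I(-214) = 8633/4528 + 38690/(-5 + sqrt(-116 - 214)) = 8633*(1/4528) + 38690/(-5 + sqrt(-330)) = 8633/4528 + 38690/(-5 + I*sqrt(330))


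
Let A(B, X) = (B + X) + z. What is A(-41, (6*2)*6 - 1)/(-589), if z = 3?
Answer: -33/589 ≈ -0.056027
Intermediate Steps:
A(B, X) = 3 + B + X (A(B, X) = (B + X) + 3 = 3 + B + X)
A(-41, (6*2)*6 - 1)/(-589) = (3 - 41 + ((6*2)*6 - 1))/(-589) = (3 - 41 + (12*6 - 1))*(-1/589) = (3 - 41 + (72 - 1))*(-1/589) = (3 - 41 + 71)*(-1/589) = 33*(-1/589) = -33/589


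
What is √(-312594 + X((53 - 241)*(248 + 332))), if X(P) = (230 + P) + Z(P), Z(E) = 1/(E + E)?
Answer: I*√1252594060295230/54520 ≈ 649.16*I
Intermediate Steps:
Z(E) = 1/(2*E)
X(P) = 230 + P + 1/(2*P) (X(P) = (230 + P) + 1/(2*P) = 230 + P + 1/(2*P))
√(-312594 + X((53 - 241)*(248 + 332))) = √(-312594 + (230 + (53 - 241)*(248 + 332) + 1/(2*(((53 - 241)*(248 + 332)))))) = √(-312594 + (230 - 188*580 + 1/(2*((-188*580))))) = √(-312594 + (230 - 109040 + (½)/(-109040))) = √(-312594 + (230 - 109040 + (½)*(-1/109040))) = √(-312594 + (230 - 109040 - 1/218080)) = √(-312594 - 23729284801/218080) = √(-91899784321/218080) = I*√1252594060295230/54520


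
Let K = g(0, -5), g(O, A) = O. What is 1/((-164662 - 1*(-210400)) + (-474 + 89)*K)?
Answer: 1/45738 ≈ 2.1864e-5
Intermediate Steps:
K = 0
1/((-164662 - 1*(-210400)) + (-474 + 89)*K) = 1/((-164662 - 1*(-210400)) + (-474 + 89)*0) = 1/((-164662 + 210400) - 385*0) = 1/(45738 + 0) = 1/45738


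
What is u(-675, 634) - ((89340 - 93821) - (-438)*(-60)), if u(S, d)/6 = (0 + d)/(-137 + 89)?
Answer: 122727/4 ≈ 30682.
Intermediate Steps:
u(S, d) = -d/8 (u(S, d) = 6*((0 + d)/(-137 + 89)) = 6*(d/(-48)) = 6*(d*(-1/48)) = 6*(-d/48) = -d/8)
u(-675, 634) - ((89340 - 93821) - (-438)*(-60)) = -1/8*634 - ((89340 - 93821) - (-438)*(-60)) = -317/4 - (-4481 - 1*26280) = -317/4 - (-4481 - 26280) = -317/4 - 1*(-30761) = -317/4 + 30761 = 122727/4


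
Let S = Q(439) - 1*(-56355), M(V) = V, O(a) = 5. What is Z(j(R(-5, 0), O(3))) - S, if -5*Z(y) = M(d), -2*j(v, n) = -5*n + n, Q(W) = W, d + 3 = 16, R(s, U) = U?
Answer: -283983/5 ≈ -56797.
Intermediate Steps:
d = 13 (d = -3 + 16 = 13)
j(v, n) = 2*n (j(v, n) = -(-5*n + n)/2 = -(-2)*n = 2*n)
Z(y) = -13/5 (Z(y) = -1/5*13 = -13/5)
S = 56794 (S = 439 - 1*(-56355) = 439 + 56355 = 56794)
Z(j(R(-5, 0), O(3))) - S = -13/5 - 1*56794 = -13/5 - 56794 = -283983/5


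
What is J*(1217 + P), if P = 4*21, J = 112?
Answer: 145712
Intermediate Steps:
P = 84
J*(1217 + P) = 112*(1217 + 84) = 112*1301 = 145712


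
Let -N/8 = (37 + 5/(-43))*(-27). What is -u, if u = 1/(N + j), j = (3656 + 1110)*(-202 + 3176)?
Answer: -43/609828188 ≈ -7.0512e-8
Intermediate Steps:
j = 14174084 (j = 4766*2974 = 14174084)
N = 342576/43 (N = -8*(37 + 5/(-43))*(-27) = -8*(37 + 5*(-1/43))*(-27) = -8*(37 - 5/43)*(-27) = -12688*(-27)/43 = -8*(-42822/43) = 342576/43 ≈ 7966.9)
u = 43/609828188 (u = 1/(342576/43 + 14174084) = 1/(609828188/43) = 43/609828188 ≈ 7.0512e-8)
-u = -1*43/609828188 = -43/609828188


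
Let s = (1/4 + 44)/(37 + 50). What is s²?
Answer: 3481/13456 ≈ 0.25870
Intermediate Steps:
s = 59/116 (s = (¼ + 44)/87 = (177/4)*(1/87) = 59/116 ≈ 0.50862)
s² = (59/116)² = 3481/13456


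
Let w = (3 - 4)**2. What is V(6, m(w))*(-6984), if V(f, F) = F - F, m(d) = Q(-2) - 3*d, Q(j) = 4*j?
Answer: 0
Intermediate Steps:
w = 1 (w = (-1)**2 = 1)
m(d) = -8 - 3*d (m(d) = 4*(-2) - 3*d = -8 - 3*d)
V(f, F) = 0
V(6, m(w))*(-6984) = 0*(-6984) = 0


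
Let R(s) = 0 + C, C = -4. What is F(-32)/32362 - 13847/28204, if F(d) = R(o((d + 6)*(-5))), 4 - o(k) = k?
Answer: -20374065/41488084 ≈ -0.49108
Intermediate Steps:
o(k) = 4 - k
R(s) = -4 (R(s) = 0 - 4 = -4)
F(d) = -4
F(-32)/32362 - 13847/28204 = -4/32362 - 13847/28204 = -4*1/32362 - 13847*1/28204 = -2/16181 - 13847/28204 = -20374065/41488084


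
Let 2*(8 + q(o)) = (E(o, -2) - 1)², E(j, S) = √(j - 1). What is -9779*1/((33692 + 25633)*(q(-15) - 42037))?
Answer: 15665958/3996612865285 - 22352*I/59949192979275 ≈ 3.9198e-6 - 3.7285e-10*I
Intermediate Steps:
E(j, S) = √(-1 + j)
q(o) = -8 + (-1 + √(-1 + o))²/2 (q(o) = -8 + (√(-1 + o) - 1)²/2 = -8 + (-1 + √(-1 + o))²/2)
-9779*1/((33692 + 25633)*(q(-15) - 42037)) = -9779*1/((33692 + 25633)*((-8 + (½)*(-15) - √(-1 - 15)) - 42037)) = -9779*1/(59325*((-8 - 15/2 - √(-16)) - 42037)) = -9779*1/(59325*((-8 - 15/2 - 4*I) - 42037)) = -9779*1/(59325*((-31/2 - 4*I) - 42037)) = -(-15665958/3996612865285 + 22352*I/59949192979275) = -9779*4*(-4989529125/2 + 237300*I)/24895401114468425625 = -5588*(-4989529125/2 + 237300*I)/3556485873495489375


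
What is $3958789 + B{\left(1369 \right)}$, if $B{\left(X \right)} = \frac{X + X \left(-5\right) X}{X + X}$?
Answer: $3955367$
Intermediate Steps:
$B{\left(X \right)} = \frac{X - 5 X^{2}}{2 X}$ ($B{\left(X \right)} = \frac{X + - 5 X X}{2 X} = \left(X - 5 X^{2}\right) \frac{1}{2 X} = \frac{X - 5 X^{2}}{2 X}$)
$3958789 + B{\left(1369 \right)} = 3958789 + \left(\frac{1}{2} - \frac{6845}{2}\right) = 3958789 - 3422 = 3955367$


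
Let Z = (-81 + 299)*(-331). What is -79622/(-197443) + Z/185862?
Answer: 275806085/18348575433 ≈ 0.015031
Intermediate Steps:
Z = -72158 (Z = 218*(-331) = -72158)
-79622/(-197443) + Z/185862 = -79622/(-197443) - 72158/185862 = -79622*(-1/197443) - 72158*1/185862 = 79622/197443 - 36079/92931 = 275806085/18348575433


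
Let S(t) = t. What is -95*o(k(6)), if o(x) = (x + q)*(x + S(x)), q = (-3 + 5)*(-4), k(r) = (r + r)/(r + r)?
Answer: 1330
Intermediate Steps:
k(r) = 1 (k(r) = (2*r)/((2*r)) = (2*r)*(1/(2*r)) = 1)
q = -8 (q = 2*(-4) = -8)
o(x) = 2*x*(-8 + x) (o(x) = (x - 8)*(x + x) = (-8 + x)*(2*x) = 2*x*(-8 + x))
-95*o(k(6)) = -190*(-8 + 1) = -190*(-7) = -95*(-14) = 1330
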